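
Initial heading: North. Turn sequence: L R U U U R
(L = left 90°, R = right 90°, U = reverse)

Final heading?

Answer: Final heading: West

Derivation:
Start: North
  L (left (90° counter-clockwise)) -> West
  R (right (90° clockwise)) -> North
  U (U-turn (180°)) -> South
  U (U-turn (180°)) -> North
  U (U-turn (180°)) -> South
  R (right (90° clockwise)) -> West
Final: West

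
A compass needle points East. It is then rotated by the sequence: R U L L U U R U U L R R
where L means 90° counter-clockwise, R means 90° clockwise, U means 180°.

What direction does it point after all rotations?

Start: East
  R (right (90° clockwise)) -> South
  U (U-turn (180°)) -> North
  L (left (90° counter-clockwise)) -> West
  L (left (90° counter-clockwise)) -> South
  U (U-turn (180°)) -> North
  U (U-turn (180°)) -> South
  R (right (90° clockwise)) -> West
  U (U-turn (180°)) -> East
  U (U-turn (180°)) -> West
  L (left (90° counter-clockwise)) -> South
  R (right (90° clockwise)) -> West
  R (right (90° clockwise)) -> North
Final: North

Answer: Final heading: North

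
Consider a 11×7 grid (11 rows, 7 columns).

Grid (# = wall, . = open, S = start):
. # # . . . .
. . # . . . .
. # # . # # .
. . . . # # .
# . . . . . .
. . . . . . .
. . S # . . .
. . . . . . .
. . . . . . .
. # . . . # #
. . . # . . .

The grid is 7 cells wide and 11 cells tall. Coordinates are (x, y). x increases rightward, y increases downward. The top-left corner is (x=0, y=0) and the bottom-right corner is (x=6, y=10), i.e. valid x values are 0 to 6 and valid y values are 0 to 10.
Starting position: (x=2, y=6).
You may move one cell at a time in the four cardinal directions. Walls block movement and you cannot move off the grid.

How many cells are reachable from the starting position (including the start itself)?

BFS flood-fill from (x=2, y=6):
  Distance 0: (x=2, y=6)
  Distance 1: (x=2, y=5), (x=1, y=6), (x=2, y=7)
  Distance 2: (x=2, y=4), (x=1, y=5), (x=3, y=5), (x=0, y=6), (x=1, y=7), (x=3, y=7), (x=2, y=8)
  Distance 3: (x=2, y=3), (x=1, y=4), (x=3, y=4), (x=0, y=5), (x=4, y=5), (x=0, y=7), (x=4, y=7), (x=1, y=8), (x=3, y=8), (x=2, y=9)
  Distance 4: (x=1, y=3), (x=3, y=3), (x=4, y=4), (x=5, y=5), (x=4, y=6), (x=5, y=7), (x=0, y=8), (x=4, y=8), (x=3, y=9), (x=2, y=10)
  Distance 5: (x=3, y=2), (x=0, y=3), (x=5, y=4), (x=6, y=5), (x=5, y=6), (x=6, y=7), (x=5, y=8), (x=0, y=9), (x=4, y=9), (x=1, y=10)
  Distance 6: (x=3, y=1), (x=0, y=2), (x=6, y=4), (x=6, y=6), (x=6, y=8), (x=0, y=10), (x=4, y=10)
  Distance 7: (x=3, y=0), (x=0, y=1), (x=4, y=1), (x=6, y=3), (x=5, y=10)
  Distance 8: (x=0, y=0), (x=4, y=0), (x=1, y=1), (x=5, y=1), (x=6, y=2), (x=6, y=10)
  Distance 9: (x=5, y=0), (x=6, y=1)
  Distance 10: (x=6, y=0)
Total reachable: 62 (grid has 62 open cells total)

Answer: Reachable cells: 62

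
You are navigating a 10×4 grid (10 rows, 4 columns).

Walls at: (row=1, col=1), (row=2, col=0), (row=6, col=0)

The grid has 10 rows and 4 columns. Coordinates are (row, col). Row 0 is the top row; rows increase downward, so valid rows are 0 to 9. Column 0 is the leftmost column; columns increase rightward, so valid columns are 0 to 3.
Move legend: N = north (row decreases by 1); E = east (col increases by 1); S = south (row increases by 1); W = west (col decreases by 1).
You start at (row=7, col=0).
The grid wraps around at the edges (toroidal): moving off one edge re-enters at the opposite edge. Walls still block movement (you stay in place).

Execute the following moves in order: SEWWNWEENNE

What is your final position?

Start: (row=7, col=0)
  S (south): (row=7, col=0) -> (row=8, col=0)
  E (east): (row=8, col=0) -> (row=8, col=1)
  W (west): (row=8, col=1) -> (row=8, col=0)
  W (west): (row=8, col=0) -> (row=8, col=3)
  N (north): (row=8, col=3) -> (row=7, col=3)
  W (west): (row=7, col=3) -> (row=7, col=2)
  E (east): (row=7, col=2) -> (row=7, col=3)
  E (east): (row=7, col=3) -> (row=7, col=0)
  N (north): blocked, stay at (row=7, col=0)
  N (north): blocked, stay at (row=7, col=0)
  E (east): (row=7, col=0) -> (row=7, col=1)
Final: (row=7, col=1)

Answer: Final position: (row=7, col=1)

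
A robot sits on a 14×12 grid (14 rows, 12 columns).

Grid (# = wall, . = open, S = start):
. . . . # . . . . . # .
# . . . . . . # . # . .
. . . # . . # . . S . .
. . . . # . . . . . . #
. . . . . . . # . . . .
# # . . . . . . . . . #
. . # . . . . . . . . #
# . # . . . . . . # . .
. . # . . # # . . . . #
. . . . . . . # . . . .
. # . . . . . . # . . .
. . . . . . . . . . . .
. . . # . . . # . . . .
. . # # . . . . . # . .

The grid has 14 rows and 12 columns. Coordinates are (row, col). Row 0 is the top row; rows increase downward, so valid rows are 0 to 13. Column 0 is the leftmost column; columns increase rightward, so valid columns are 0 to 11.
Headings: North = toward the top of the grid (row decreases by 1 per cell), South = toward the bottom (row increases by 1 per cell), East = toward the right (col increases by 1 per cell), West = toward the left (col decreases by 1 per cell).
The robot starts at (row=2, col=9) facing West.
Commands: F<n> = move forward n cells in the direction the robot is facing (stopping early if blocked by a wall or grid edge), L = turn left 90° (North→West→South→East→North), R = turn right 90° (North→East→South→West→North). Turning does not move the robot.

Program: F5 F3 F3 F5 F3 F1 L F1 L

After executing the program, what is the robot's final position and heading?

Start: (row=2, col=9), facing West
  F5: move forward 2/5 (blocked), now at (row=2, col=7)
  F3: move forward 0/3 (blocked), now at (row=2, col=7)
  F3: move forward 0/3 (blocked), now at (row=2, col=7)
  F5: move forward 0/5 (blocked), now at (row=2, col=7)
  F3: move forward 0/3 (blocked), now at (row=2, col=7)
  F1: move forward 0/1 (blocked), now at (row=2, col=7)
  L: turn left, now facing South
  F1: move forward 1, now at (row=3, col=7)
  L: turn left, now facing East
Final: (row=3, col=7), facing East

Answer: Final position: (row=3, col=7), facing East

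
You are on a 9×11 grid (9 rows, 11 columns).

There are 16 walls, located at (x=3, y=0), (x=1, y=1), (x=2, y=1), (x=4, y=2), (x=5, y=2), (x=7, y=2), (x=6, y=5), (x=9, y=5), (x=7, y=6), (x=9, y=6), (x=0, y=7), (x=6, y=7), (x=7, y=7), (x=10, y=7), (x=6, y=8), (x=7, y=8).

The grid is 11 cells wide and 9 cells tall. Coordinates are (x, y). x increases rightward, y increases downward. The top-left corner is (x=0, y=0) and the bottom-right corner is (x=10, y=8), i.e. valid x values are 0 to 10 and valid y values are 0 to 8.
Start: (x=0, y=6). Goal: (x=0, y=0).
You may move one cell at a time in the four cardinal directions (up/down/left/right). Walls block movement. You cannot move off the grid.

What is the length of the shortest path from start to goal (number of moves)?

Answer: Shortest path length: 6

Derivation:
BFS from (x=0, y=6) until reaching (x=0, y=0):
  Distance 0: (x=0, y=6)
  Distance 1: (x=0, y=5), (x=1, y=6)
  Distance 2: (x=0, y=4), (x=1, y=5), (x=2, y=6), (x=1, y=7)
  Distance 3: (x=0, y=3), (x=1, y=4), (x=2, y=5), (x=3, y=6), (x=2, y=7), (x=1, y=8)
  Distance 4: (x=0, y=2), (x=1, y=3), (x=2, y=4), (x=3, y=5), (x=4, y=6), (x=3, y=7), (x=0, y=8), (x=2, y=8)
  Distance 5: (x=0, y=1), (x=1, y=2), (x=2, y=3), (x=3, y=4), (x=4, y=5), (x=5, y=6), (x=4, y=7), (x=3, y=8)
  Distance 6: (x=0, y=0), (x=2, y=2), (x=3, y=3), (x=4, y=4), (x=5, y=5), (x=6, y=6), (x=5, y=7), (x=4, y=8)  <- goal reached here
One shortest path (6 moves): (x=0, y=6) -> (x=0, y=5) -> (x=0, y=4) -> (x=0, y=3) -> (x=0, y=2) -> (x=0, y=1) -> (x=0, y=0)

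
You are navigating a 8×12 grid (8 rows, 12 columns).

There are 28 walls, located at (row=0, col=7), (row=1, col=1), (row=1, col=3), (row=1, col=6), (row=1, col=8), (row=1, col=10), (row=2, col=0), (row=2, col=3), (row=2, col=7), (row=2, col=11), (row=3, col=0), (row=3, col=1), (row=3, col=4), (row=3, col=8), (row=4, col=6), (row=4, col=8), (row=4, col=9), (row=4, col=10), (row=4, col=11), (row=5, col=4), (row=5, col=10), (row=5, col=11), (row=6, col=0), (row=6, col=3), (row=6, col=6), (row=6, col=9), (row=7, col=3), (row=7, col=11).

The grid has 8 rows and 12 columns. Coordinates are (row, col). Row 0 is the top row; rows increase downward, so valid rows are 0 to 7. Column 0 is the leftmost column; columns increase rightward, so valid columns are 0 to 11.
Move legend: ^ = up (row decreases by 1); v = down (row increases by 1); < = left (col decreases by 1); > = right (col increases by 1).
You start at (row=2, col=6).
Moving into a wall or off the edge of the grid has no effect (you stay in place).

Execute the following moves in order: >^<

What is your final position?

Answer: Final position: (row=2, col=5)

Derivation:
Start: (row=2, col=6)
  > (right): blocked, stay at (row=2, col=6)
  ^ (up): blocked, stay at (row=2, col=6)
  < (left): (row=2, col=6) -> (row=2, col=5)
Final: (row=2, col=5)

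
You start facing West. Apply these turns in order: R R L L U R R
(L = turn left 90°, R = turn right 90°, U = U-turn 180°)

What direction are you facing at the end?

Start: West
  R (right (90° clockwise)) -> North
  R (right (90° clockwise)) -> East
  L (left (90° counter-clockwise)) -> North
  L (left (90° counter-clockwise)) -> West
  U (U-turn (180°)) -> East
  R (right (90° clockwise)) -> South
  R (right (90° clockwise)) -> West
Final: West

Answer: Final heading: West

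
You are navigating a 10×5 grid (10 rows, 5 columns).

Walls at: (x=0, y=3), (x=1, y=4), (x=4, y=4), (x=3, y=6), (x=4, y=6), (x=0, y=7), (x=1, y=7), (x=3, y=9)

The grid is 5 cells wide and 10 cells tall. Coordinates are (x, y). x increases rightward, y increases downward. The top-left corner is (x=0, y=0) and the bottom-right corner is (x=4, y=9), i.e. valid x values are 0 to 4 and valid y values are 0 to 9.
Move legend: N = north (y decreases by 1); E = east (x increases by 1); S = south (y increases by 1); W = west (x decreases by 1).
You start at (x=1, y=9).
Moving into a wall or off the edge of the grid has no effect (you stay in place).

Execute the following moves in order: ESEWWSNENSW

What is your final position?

Start: (x=1, y=9)
  E (east): (x=1, y=9) -> (x=2, y=9)
  S (south): blocked, stay at (x=2, y=9)
  E (east): blocked, stay at (x=2, y=9)
  W (west): (x=2, y=9) -> (x=1, y=9)
  W (west): (x=1, y=9) -> (x=0, y=9)
  S (south): blocked, stay at (x=0, y=9)
  N (north): (x=0, y=9) -> (x=0, y=8)
  E (east): (x=0, y=8) -> (x=1, y=8)
  N (north): blocked, stay at (x=1, y=8)
  S (south): (x=1, y=8) -> (x=1, y=9)
  W (west): (x=1, y=9) -> (x=0, y=9)
Final: (x=0, y=9)

Answer: Final position: (x=0, y=9)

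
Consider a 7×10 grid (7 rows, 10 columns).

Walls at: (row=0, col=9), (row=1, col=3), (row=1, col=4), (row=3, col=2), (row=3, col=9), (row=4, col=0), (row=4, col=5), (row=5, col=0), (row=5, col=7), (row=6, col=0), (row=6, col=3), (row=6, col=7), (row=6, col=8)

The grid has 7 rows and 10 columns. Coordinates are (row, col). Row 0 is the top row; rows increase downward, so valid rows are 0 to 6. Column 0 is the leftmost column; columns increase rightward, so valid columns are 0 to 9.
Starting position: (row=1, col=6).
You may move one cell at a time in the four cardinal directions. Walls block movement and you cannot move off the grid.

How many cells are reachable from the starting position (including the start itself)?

Answer: Reachable cells: 57

Derivation:
BFS flood-fill from (row=1, col=6):
  Distance 0: (row=1, col=6)
  Distance 1: (row=0, col=6), (row=1, col=5), (row=1, col=7), (row=2, col=6)
  Distance 2: (row=0, col=5), (row=0, col=7), (row=1, col=8), (row=2, col=5), (row=2, col=7), (row=3, col=6)
  Distance 3: (row=0, col=4), (row=0, col=8), (row=1, col=9), (row=2, col=4), (row=2, col=8), (row=3, col=5), (row=3, col=7), (row=4, col=6)
  Distance 4: (row=0, col=3), (row=2, col=3), (row=2, col=9), (row=3, col=4), (row=3, col=8), (row=4, col=7), (row=5, col=6)
  Distance 5: (row=0, col=2), (row=2, col=2), (row=3, col=3), (row=4, col=4), (row=4, col=8), (row=5, col=5), (row=6, col=6)
  Distance 6: (row=0, col=1), (row=1, col=2), (row=2, col=1), (row=4, col=3), (row=4, col=9), (row=5, col=4), (row=5, col=8), (row=6, col=5)
  Distance 7: (row=0, col=0), (row=1, col=1), (row=2, col=0), (row=3, col=1), (row=4, col=2), (row=5, col=3), (row=5, col=9), (row=6, col=4)
  Distance 8: (row=1, col=0), (row=3, col=0), (row=4, col=1), (row=5, col=2), (row=6, col=9)
  Distance 9: (row=5, col=1), (row=6, col=2)
  Distance 10: (row=6, col=1)
Total reachable: 57 (grid has 57 open cells total)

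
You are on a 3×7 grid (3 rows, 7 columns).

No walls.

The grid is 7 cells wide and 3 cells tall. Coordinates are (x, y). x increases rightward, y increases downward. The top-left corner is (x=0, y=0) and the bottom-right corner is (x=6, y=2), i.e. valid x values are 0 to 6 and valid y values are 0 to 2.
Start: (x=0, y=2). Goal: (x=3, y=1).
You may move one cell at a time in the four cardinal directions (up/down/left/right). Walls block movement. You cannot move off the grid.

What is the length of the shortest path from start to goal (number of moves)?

Answer: Shortest path length: 4

Derivation:
BFS from (x=0, y=2) until reaching (x=3, y=1):
  Distance 0: (x=0, y=2)
  Distance 1: (x=0, y=1), (x=1, y=2)
  Distance 2: (x=0, y=0), (x=1, y=1), (x=2, y=2)
  Distance 3: (x=1, y=0), (x=2, y=1), (x=3, y=2)
  Distance 4: (x=2, y=0), (x=3, y=1), (x=4, y=2)  <- goal reached here
One shortest path (4 moves): (x=0, y=2) -> (x=1, y=2) -> (x=2, y=2) -> (x=3, y=2) -> (x=3, y=1)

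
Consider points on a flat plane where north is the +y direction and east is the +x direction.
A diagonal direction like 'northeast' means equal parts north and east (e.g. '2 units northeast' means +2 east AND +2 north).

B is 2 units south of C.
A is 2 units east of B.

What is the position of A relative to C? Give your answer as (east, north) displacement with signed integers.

Place C at the origin (east=0, north=0).
  B is 2 units south of C: delta (east=+0, north=-2); B at (east=0, north=-2).
  A is 2 units east of B: delta (east=+2, north=+0); A at (east=2, north=-2).
Therefore A relative to C: (east=2, north=-2).

Answer: A is at (east=2, north=-2) relative to C.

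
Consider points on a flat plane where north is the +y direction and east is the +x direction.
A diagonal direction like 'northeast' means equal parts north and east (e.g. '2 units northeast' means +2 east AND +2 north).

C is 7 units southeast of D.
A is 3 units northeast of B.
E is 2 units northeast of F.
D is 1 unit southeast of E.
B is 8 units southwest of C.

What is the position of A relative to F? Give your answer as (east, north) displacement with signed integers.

Answer: A is at (east=5, north=-11) relative to F.

Derivation:
Place F at the origin (east=0, north=0).
  E is 2 units northeast of F: delta (east=+2, north=+2); E at (east=2, north=2).
  D is 1 unit southeast of E: delta (east=+1, north=-1); D at (east=3, north=1).
  C is 7 units southeast of D: delta (east=+7, north=-7); C at (east=10, north=-6).
  B is 8 units southwest of C: delta (east=-8, north=-8); B at (east=2, north=-14).
  A is 3 units northeast of B: delta (east=+3, north=+3); A at (east=5, north=-11).
Therefore A relative to F: (east=5, north=-11).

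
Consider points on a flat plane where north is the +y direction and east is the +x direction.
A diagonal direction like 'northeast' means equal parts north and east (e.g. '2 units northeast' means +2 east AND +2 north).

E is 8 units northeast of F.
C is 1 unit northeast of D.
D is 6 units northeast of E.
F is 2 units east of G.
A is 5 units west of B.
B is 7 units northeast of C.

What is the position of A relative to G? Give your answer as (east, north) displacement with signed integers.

Place G at the origin (east=0, north=0).
  F is 2 units east of G: delta (east=+2, north=+0); F at (east=2, north=0).
  E is 8 units northeast of F: delta (east=+8, north=+8); E at (east=10, north=8).
  D is 6 units northeast of E: delta (east=+6, north=+6); D at (east=16, north=14).
  C is 1 unit northeast of D: delta (east=+1, north=+1); C at (east=17, north=15).
  B is 7 units northeast of C: delta (east=+7, north=+7); B at (east=24, north=22).
  A is 5 units west of B: delta (east=-5, north=+0); A at (east=19, north=22).
Therefore A relative to G: (east=19, north=22).

Answer: A is at (east=19, north=22) relative to G.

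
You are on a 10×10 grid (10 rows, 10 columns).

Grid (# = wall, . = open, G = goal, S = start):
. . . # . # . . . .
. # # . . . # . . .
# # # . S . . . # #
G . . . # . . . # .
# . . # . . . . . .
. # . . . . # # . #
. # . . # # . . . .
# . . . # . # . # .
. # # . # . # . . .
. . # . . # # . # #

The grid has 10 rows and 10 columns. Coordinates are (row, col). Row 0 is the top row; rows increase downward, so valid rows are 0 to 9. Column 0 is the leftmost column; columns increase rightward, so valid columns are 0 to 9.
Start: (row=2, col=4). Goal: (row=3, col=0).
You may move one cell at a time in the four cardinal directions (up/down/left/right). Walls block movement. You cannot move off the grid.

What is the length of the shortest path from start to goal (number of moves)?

BFS from (row=2, col=4) until reaching (row=3, col=0):
  Distance 0: (row=2, col=4)
  Distance 1: (row=1, col=4), (row=2, col=3), (row=2, col=5)
  Distance 2: (row=0, col=4), (row=1, col=3), (row=1, col=5), (row=2, col=6), (row=3, col=3), (row=3, col=5)
  Distance 3: (row=2, col=7), (row=3, col=2), (row=3, col=6), (row=4, col=5)
  Distance 4: (row=1, col=7), (row=3, col=1), (row=3, col=7), (row=4, col=2), (row=4, col=4), (row=4, col=6), (row=5, col=5)
  Distance 5: (row=0, col=7), (row=1, col=8), (row=3, col=0), (row=4, col=1), (row=4, col=7), (row=5, col=2), (row=5, col=4)  <- goal reached here
One shortest path (5 moves): (row=2, col=4) -> (row=2, col=3) -> (row=3, col=3) -> (row=3, col=2) -> (row=3, col=1) -> (row=3, col=0)

Answer: Shortest path length: 5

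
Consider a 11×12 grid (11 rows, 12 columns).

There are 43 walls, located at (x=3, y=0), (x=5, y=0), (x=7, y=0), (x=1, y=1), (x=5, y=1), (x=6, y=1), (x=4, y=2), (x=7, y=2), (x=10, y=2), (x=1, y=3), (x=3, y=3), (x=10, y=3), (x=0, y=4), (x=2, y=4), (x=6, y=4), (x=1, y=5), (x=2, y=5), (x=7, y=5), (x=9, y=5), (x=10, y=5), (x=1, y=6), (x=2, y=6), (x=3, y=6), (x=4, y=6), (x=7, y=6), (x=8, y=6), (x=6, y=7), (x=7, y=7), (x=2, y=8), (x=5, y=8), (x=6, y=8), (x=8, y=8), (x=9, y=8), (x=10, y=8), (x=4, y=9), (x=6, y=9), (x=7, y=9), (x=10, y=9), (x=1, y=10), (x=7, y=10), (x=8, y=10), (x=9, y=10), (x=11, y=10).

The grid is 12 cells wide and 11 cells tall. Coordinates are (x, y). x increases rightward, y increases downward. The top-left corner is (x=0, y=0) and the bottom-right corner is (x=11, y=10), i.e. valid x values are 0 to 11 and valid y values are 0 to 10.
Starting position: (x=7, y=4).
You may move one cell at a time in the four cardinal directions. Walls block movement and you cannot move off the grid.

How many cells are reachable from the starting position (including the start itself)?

Answer: Reachable cells: 69

Derivation:
BFS flood-fill from (x=7, y=4):
  Distance 0: (x=7, y=4)
  Distance 1: (x=7, y=3), (x=8, y=4)
  Distance 2: (x=6, y=3), (x=8, y=3), (x=9, y=4), (x=8, y=5)
  Distance 3: (x=6, y=2), (x=8, y=2), (x=5, y=3), (x=9, y=3), (x=10, y=4)
  Distance 4: (x=8, y=1), (x=5, y=2), (x=9, y=2), (x=4, y=3), (x=5, y=4), (x=11, y=4)
  Distance 5: (x=8, y=0), (x=7, y=1), (x=9, y=1), (x=11, y=3), (x=4, y=4), (x=5, y=5), (x=11, y=5)
  Distance 6: (x=9, y=0), (x=10, y=1), (x=11, y=2), (x=3, y=4), (x=4, y=5), (x=6, y=5), (x=5, y=6), (x=11, y=6)
  Distance 7: (x=10, y=0), (x=11, y=1), (x=3, y=5), (x=6, y=6), (x=10, y=6), (x=5, y=7), (x=11, y=7)
  Distance 8: (x=11, y=0), (x=9, y=6), (x=4, y=7), (x=10, y=7), (x=11, y=8)
  Distance 9: (x=3, y=7), (x=9, y=7), (x=4, y=8), (x=11, y=9)
  Distance 10: (x=2, y=7), (x=8, y=7), (x=3, y=8)
  Distance 11: (x=1, y=7), (x=3, y=9)
  Distance 12: (x=0, y=7), (x=1, y=8), (x=2, y=9), (x=3, y=10)
  Distance 13: (x=0, y=6), (x=0, y=8), (x=1, y=9), (x=2, y=10), (x=4, y=10)
  Distance 14: (x=0, y=5), (x=0, y=9), (x=5, y=10)
  Distance 15: (x=5, y=9), (x=0, y=10), (x=6, y=10)
Total reachable: 69 (grid has 89 open cells total)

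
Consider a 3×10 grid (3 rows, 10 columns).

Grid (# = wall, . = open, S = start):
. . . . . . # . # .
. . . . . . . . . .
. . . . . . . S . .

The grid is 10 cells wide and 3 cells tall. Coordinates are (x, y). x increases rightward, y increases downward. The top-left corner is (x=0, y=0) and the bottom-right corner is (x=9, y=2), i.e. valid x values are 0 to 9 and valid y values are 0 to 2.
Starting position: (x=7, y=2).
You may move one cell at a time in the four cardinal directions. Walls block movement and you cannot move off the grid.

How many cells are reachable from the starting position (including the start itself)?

BFS flood-fill from (x=7, y=2):
  Distance 0: (x=7, y=2)
  Distance 1: (x=7, y=1), (x=6, y=2), (x=8, y=2)
  Distance 2: (x=7, y=0), (x=6, y=1), (x=8, y=1), (x=5, y=2), (x=9, y=2)
  Distance 3: (x=5, y=1), (x=9, y=1), (x=4, y=2)
  Distance 4: (x=5, y=0), (x=9, y=0), (x=4, y=1), (x=3, y=2)
  Distance 5: (x=4, y=0), (x=3, y=1), (x=2, y=2)
  Distance 6: (x=3, y=0), (x=2, y=1), (x=1, y=2)
  Distance 7: (x=2, y=0), (x=1, y=1), (x=0, y=2)
  Distance 8: (x=1, y=0), (x=0, y=1)
  Distance 9: (x=0, y=0)
Total reachable: 28 (grid has 28 open cells total)

Answer: Reachable cells: 28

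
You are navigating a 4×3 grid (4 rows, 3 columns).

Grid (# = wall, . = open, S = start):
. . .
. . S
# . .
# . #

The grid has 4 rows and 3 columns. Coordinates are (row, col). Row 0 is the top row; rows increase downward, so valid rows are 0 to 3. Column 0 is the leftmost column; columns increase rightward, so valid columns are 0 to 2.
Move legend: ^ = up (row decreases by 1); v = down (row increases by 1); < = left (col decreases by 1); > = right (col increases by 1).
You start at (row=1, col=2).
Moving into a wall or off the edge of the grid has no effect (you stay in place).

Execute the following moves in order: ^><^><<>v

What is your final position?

Answer: Final position: (row=1, col=1)

Derivation:
Start: (row=1, col=2)
  ^ (up): (row=1, col=2) -> (row=0, col=2)
  > (right): blocked, stay at (row=0, col=2)
  < (left): (row=0, col=2) -> (row=0, col=1)
  ^ (up): blocked, stay at (row=0, col=1)
  > (right): (row=0, col=1) -> (row=0, col=2)
  < (left): (row=0, col=2) -> (row=0, col=1)
  < (left): (row=0, col=1) -> (row=0, col=0)
  > (right): (row=0, col=0) -> (row=0, col=1)
  v (down): (row=0, col=1) -> (row=1, col=1)
Final: (row=1, col=1)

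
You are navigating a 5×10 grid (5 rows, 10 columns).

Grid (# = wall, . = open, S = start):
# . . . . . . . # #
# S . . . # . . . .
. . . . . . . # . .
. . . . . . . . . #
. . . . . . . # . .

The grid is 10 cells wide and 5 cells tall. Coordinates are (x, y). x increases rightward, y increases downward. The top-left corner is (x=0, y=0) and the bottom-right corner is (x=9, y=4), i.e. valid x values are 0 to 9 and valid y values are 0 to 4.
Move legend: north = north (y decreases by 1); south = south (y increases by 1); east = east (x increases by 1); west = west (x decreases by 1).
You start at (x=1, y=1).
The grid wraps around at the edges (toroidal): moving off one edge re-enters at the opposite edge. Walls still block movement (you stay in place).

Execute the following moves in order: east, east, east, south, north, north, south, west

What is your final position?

Start: (x=1, y=1)
  east (east): (x=1, y=1) -> (x=2, y=1)
  east (east): (x=2, y=1) -> (x=3, y=1)
  east (east): (x=3, y=1) -> (x=4, y=1)
  south (south): (x=4, y=1) -> (x=4, y=2)
  north (north): (x=4, y=2) -> (x=4, y=1)
  north (north): (x=4, y=1) -> (x=4, y=0)
  south (south): (x=4, y=0) -> (x=4, y=1)
  west (west): (x=4, y=1) -> (x=3, y=1)
Final: (x=3, y=1)

Answer: Final position: (x=3, y=1)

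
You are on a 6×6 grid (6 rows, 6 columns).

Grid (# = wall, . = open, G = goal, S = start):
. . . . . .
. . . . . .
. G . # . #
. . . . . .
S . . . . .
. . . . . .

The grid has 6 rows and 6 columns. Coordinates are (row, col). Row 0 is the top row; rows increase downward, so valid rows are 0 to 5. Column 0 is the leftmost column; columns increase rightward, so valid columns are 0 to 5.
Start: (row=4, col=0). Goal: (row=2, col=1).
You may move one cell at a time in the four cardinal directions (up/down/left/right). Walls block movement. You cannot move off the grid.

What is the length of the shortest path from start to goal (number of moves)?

Answer: Shortest path length: 3

Derivation:
BFS from (row=4, col=0) until reaching (row=2, col=1):
  Distance 0: (row=4, col=0)
  Distance 1: (row=3, col=0), (row=4, col=1), (row=5, col=0)
  Distance 2: (row=2, col=0), (row=3, col=1), (row=4, col=2), (row=5, col=1)
  Distance 3: (row=1, col=0), (row=2, col=1), (row=3, col=2), (row=4, col=3), (row=5, col=2)  <- goal reached here
One shortest path (3 moves): (row=4, col=0) -> (row=4, col=1) -> (row=3, col=1) -> (row=2, col=1)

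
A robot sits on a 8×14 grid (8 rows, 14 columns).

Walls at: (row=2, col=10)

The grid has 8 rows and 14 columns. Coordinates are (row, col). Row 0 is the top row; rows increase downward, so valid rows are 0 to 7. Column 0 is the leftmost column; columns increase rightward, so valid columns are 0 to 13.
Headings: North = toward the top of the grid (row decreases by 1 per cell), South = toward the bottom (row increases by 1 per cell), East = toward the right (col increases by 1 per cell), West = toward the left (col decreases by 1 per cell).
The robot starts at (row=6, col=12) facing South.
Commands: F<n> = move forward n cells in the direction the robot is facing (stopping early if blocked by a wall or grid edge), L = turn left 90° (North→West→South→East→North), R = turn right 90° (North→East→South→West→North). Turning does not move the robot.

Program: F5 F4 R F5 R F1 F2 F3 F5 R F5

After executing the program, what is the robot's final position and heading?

Start: (row=6, col=12), facing South
  F5: move forward 1/5 (blocked), now at (row=7, col=12)
  F4: move forward 0/4 (blocked), now at (row=7, col=12)
  R: turn right, now facing West
  F5: move forward 5, now at (row=7, col=7)
  R: turn right, now facing North
  F1: move forward 1, now at (row=6, col=7)
  F2: move forward 2, now at (row=4, col=7)
  F3: move forward 3, now at (row=1, col=7)
  F5: move forward 1/5 (blocked), now at (row=0, col=7)
  R: turn right, now facing East
  F5: move forward 5, now at (row=0, col=12)
Final: (row=0, col=12), facing East

Answer: Final position: (row=0, col=12), facing East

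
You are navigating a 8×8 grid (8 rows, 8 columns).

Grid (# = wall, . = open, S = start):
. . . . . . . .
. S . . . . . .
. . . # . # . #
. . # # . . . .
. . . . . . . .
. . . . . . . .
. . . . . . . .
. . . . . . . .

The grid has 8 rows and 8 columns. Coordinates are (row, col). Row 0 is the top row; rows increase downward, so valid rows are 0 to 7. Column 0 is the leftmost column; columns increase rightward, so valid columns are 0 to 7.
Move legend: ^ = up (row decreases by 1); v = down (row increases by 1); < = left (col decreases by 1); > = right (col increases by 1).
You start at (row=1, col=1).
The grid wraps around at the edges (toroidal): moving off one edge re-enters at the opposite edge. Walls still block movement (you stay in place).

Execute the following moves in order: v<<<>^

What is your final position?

Start: (row=1, col=1)
  v (down): (row=1, col=1) -> (row=2, col=1)
  < (left): (row=2, col=1) -> (row=2, col=0)
  < (left): blocked, stay at (row=2, col=0)
  < (left): blocked, stay at (row=2, col=0)
  > (right): (row=2, col=0) -> (row=2, col=1)
  ^ (up): (row=2, col=1) -> (row=1, col=1)
Final: (row=1, col=1)

Answer: Final position: (row=1, col=1)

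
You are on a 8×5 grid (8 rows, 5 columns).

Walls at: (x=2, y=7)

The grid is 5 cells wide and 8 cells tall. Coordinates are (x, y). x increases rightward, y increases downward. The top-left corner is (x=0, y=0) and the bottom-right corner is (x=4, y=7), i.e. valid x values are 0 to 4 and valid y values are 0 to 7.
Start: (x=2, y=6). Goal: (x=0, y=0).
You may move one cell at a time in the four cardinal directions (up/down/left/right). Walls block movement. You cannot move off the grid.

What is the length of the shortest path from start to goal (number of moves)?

Answer: Shortest path length: 8

Derivation:
BFS from (x=2, y=6) until reaching (x=0, y=0):
  Distance 0: (x=2, y=6)
  Distance 1: (x=2, y=5), (x=1, y=6), (x=3, y=6)
  Distance 2: (x=2, y=4), (x=1, y=5), (x=3, y=5), (x=0, y=6), (x=4, y=6), (x=1, y=7), (x=3, y=7)
  Distance 3: (x=2, y=3), (x=1, y=4), (x=3, y=4), (x=0, y=5), (x=4, y=5), (x=0, y=7), (x=4, y=7)
  Distance 4: (x=2, y=2), (x=1, y=3), (x=3, y=3), (x=0, y=4), (x=4, y=4)
  Distance 5: (x=2, y=1), (x=1, y=2), (x=3, y=2), (x=0, y=3), (x=4, y=3)
  Distance 6: (x=2, y=0), (x=1, y=1), (x=3, y=1), (x=0, y=2), (x=4, y=2)
  Distance 7: (x=1, y=0), (x=3, y=0), (x=0, y=1), (x=4, y=1)
  Distance 8: (x=0, y=0), (x=4, y=0)  <- goal reached here
One shortest path (8 moves): (x=2, y=6) -> (x=1, y=6) -> (x=0, y=6) -> (x=0, y=5) -> (x=0, y=4) -> (x=0, y=3) -> (x=0, y=2) -> (x=0, y=1) -> (x=0, y=0)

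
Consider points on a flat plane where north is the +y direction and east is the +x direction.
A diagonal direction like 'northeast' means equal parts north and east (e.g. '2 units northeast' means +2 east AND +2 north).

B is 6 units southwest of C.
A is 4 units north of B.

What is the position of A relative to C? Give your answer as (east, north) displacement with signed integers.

Place C at the origin (east=0, north=0).
  B is 6 units southwest of C: delta (east=-6, north=-6); B at (east=-6, north=-6).
  A is 4 units north of B: delta (east=+0, north=+4); A at (east=-6, north=-2).
Therefore A relative to C: (east=-6, north=-2).

Answer: A is at (east=-6, north=-2) relative to C.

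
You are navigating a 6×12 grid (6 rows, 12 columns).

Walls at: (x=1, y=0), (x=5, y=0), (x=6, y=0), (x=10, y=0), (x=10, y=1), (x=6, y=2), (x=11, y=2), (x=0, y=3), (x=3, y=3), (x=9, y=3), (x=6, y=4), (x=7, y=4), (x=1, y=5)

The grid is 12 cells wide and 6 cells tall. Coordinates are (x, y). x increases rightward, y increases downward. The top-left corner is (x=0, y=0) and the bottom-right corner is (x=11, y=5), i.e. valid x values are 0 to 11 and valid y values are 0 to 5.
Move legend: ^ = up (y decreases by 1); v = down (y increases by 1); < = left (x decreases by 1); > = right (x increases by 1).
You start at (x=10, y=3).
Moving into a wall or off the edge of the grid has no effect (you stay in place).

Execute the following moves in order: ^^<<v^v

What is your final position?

Start: (x=10, y=3)
  ^ (up): (x=10, y=3) -> (x=10, y=2)
  ^ (up): blocked, stay at (x=10, y=2)
  < (left): (x=10, y=2) -> (x=9, y=2)
  < (left): (x=9, y=2) -> (x=8, y=2)
  v (down): (x=8, y=2) -> (x=8, y=3)
  ^ (up): (x=8, y=3) -> (x=8, y=2)
  v (down): (x=8, y=2) -> (x=8, y=3)
Final: (x=8, y=3)

Answer: Final position: (x=8, y=3)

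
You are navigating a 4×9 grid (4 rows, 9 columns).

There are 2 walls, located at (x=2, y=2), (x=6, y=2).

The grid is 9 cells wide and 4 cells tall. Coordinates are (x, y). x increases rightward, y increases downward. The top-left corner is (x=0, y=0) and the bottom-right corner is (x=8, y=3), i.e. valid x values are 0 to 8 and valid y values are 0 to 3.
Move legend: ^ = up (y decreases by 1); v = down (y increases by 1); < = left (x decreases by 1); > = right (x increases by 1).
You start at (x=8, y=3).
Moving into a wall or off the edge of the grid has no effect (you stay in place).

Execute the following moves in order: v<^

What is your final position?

Answer: Final position: (x=7, y=2)

Derivation:
Start: (x=8, y=3)
  v (down): blocked, stay at (x=8, y=3)
  < (left): (x=8, y=3) -> (x=7, y=3)
  ^ (up): (x=7, y=3) -> (x=7, y=2)
Final: (x=7, y=2)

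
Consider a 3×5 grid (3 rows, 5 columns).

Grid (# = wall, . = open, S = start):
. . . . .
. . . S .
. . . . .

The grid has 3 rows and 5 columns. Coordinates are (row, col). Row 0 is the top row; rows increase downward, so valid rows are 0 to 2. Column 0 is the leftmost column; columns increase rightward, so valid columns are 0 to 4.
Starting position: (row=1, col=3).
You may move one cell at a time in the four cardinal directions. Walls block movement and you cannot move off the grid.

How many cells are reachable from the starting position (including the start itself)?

BFS flood-fill from (row=1, col=3):
  Distance 0: (row=1, col=3)
  Distance 1: (row=0, col=3), (row=1, col=2), (row=1, col=4), (row=2, col=3)
  Distance 2: (row=0, col=2), (row=0, col=4), (row=1, col=1), (row=2, col=2), (row=2, col=4)
  Distance 3: (row=0, col=1), (row=1, col=0), (row=2, col=1)
  Distance 4: (row=0, col=0), (row=2, col=0)
Total reachable: 15 (grid has 15 open cells total)

Answer: Reachable cells: 15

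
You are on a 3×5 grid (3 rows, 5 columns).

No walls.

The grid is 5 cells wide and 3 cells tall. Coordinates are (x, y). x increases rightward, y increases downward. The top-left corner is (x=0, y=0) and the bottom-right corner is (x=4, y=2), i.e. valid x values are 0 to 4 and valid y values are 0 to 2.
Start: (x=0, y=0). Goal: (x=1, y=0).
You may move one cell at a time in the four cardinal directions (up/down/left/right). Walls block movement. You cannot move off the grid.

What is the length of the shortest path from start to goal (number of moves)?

BFS from (x=0, y=0) until reaching (x=1, y=0):
  Distance 0: (x=0, y=0)
  Distance 1: (x=1, y=0), (x=0, y=1)  <- goal reached here
One shortest path (1 moves): (x=0, y=0) -> (x=1, y=0)

Answer: Shortest path length: 1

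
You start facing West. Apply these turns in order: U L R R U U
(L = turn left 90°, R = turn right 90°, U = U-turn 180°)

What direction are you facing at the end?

Start: West
  U (U-turn (180°)) -> East
  L (left (90° counter-clockwise)) -> North
  R (right (90° clockwise)) -> East
  R (right (90° clockwise)) -> South
  U (U-turn (180°)) -> North
  U (U-turn (180°)) -> South
Final: South

Answer: Final heading: South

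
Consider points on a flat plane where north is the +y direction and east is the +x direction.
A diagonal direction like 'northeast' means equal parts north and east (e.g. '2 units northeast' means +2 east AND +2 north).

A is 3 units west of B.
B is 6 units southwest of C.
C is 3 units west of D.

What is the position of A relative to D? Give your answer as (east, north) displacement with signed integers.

Answer: A is at (east=-12, north=-6) relative to D.

Derivation:
Place D at the origin (east=0, north=0).
  C is 3 units west of D: delta (east=-3, north=+0); C at (east=-3, north=0).
  B is 6 units southwest of C: delta (east=-6, north=-6); B at (east=-9, north=-6).
  A is 3 units west of B: delta (east=-3, north=+0); A at (east=-12, north=-6).
Therefore A relative to D: (east=-12, north=-6).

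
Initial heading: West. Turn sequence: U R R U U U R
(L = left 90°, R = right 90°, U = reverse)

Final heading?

Answer: Final heading: South

Derivation:
Start: West
  U (U-turn (180°)) -> East
  R (right (90° clockwise)) -> South
  R (right (90° clockwise)) -> West
  U (U-turn (180°)) -> East
  U (U-turn (180°)) -> West
  U (U-turn (180°)) -> East
  R (right (90° clockwise)) -> South
Final: South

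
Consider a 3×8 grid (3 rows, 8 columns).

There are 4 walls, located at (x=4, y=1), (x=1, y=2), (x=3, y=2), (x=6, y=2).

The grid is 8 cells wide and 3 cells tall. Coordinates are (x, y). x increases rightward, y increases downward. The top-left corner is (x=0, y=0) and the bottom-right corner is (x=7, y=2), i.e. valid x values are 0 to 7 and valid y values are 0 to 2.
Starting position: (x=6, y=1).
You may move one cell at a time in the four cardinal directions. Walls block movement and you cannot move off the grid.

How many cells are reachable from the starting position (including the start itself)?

Answer: Reachable cells: 20

Derivation:
BFS flood-fill from (x=6, y=1):
  Distance 0: (x=6, y=1)
  Distance 1: (x=6, y=0), (x=5, y=1), (x=7, y=1)
  Distance 2: (x=5, y=0), (x=7, y=0), (x=5, y=2), (x=7, y=2)
  Distance 3: (x=4, y=0), (x=4, y=2)
  Distance 4: (x=3, y=0)
  Distance 5: (x=2, y=0), (x=3, y=1)
  Distance 6: (x=1, y=0), (x=2, y=1)
  Distance 7: (x=0, y=0), (x=1, y=1), (x=2, y=2)
  Distance 8: (x=0, y=1)
  Distance 9: (x=0, y=2)
Total reachable: 20 (grid has 20 open cells total)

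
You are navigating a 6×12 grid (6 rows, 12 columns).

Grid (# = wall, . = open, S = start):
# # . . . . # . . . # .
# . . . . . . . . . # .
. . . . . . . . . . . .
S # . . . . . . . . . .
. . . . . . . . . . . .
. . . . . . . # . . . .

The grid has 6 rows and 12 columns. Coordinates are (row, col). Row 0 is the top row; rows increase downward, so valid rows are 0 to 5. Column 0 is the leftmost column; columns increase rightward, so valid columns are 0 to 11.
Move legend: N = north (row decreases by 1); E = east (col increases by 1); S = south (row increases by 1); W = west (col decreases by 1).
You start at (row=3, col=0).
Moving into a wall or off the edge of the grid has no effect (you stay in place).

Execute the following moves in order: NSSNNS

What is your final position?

Start: (row=3, col=0)
  N (north): (row=3, col=0) -> (row=2, col=0)
  S (south): (row=2, col=0) -> (row=3, col=0)
  S (south): (row=3, col=0) -> (row=4, col=0)
  N (north): (row=4, col=0) -> (row=3, col=0)
  N (north): (row=3, col=0) -> (row=2, col=0)
  S (south): (row=2, col=0) -> (row=3, col=0)
Final: (row=3, col=0)

Answer: Final position: (row=3, col=0)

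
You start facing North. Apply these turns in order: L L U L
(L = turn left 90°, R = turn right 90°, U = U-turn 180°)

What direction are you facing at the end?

Start: North
  L (left (90° counter-clockwise)) -> West
  L (left (90° counter-clockwise)) -> South
  U (U-turn (180°)) -> North
  L (left (90° counter-clockwise)) -> West
Final: West

Answer: Final heading: West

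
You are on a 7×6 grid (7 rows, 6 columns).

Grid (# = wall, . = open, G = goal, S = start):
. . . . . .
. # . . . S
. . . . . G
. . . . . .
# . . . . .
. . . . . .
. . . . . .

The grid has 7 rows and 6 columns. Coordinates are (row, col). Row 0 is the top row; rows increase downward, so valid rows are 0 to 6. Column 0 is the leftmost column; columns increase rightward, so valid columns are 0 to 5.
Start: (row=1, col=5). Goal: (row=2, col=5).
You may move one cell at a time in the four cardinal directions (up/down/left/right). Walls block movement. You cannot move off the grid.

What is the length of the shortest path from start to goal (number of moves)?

BFS from (row=1, col=5) until reaching (row=2, col=5):
  Distance 0: (row=1, col=5)
  Distance 1: (row=0, col=5), (row=1, col=4), (row=2, col=5)  <- goal reached here
One shortest path (1 moves): (row=1, col=5) -> (row=2, col=5)

Answer: Shortest path length: 1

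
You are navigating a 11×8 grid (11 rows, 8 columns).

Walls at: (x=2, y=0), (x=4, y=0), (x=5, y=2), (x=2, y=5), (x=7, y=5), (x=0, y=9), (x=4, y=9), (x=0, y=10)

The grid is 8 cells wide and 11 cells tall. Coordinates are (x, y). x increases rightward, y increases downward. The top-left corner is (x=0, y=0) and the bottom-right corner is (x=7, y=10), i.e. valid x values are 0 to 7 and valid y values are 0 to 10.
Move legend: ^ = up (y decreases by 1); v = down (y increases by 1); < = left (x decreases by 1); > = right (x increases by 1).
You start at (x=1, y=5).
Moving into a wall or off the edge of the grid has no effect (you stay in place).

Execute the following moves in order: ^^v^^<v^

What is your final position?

Answer: Final position: (x=0, y=2)

Derivation:
Start: (x=1, y=5)
  ^ (up): (x=1, y=5) -> (x=1, y=4)
  ^ (up): (x=1, y=4) -> (x=1, y=3)
  v (down): (x=1, y=3) -> (x=1, y=4)
  ^ (up): (x=1, y=4) -> (x=1, y=3)
  ^ (up): (x=1, y=3) -> (x=1, y=2)
  < (left): (x=1, y=2) -> (x=0, y=2)
  v (down): (x=0, y=2) -> (x=0, y=3)
  ^ (up): (x=0, y=3) -> (x=0, y=2)
Final: (x=0, y=2)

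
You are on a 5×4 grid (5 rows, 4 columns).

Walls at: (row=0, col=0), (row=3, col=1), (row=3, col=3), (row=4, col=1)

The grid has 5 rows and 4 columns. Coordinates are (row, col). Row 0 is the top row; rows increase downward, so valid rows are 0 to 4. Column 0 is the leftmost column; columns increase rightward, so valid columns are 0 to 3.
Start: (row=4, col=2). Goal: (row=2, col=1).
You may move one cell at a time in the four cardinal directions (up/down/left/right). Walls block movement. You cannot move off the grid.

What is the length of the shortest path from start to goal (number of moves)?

BFS from (row=4, col=2) until reaching (row=2, col=1):
  Distance 0: (row=4, col=2)
  Distance 1: (row=3, col=2), (row=4, col=3)
  Distance 2: (row=2, col=2)
  Distance 3: (row=1, col=2), (row=2, col=1), (row=2, col=3)  <- goal reached here
One shortest path (3 moves): (row=4, col=2) -> (row=3, col=2) -> (row=2, col=2) -> (row=2, col=1)

Answer: Shortest path length: 3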